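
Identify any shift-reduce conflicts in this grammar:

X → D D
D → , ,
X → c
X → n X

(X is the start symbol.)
No shift-reduce conflicts

Augment with X' → X and build the canonical LR(0) collection (I0 = CLOSURE({[X' → . X]}), then GOTO on every symbol after a dot until no new states appear). It has 9 states:
  I0: { [D → . , ,], [X → . D D], [X → . c], [X → . n X], [X' → . X] }  — shift
  I1: { [D → , . ,] }  — shift
  I2: { [D → . , ,], [X → D . D] }  — shift
  I3: { [X' → X .] }  — accept
  I4: { [X → c .] }  — reduce
  I5: { [D → . , ,], [X → . D D], [X → . c], [X → . n X], [X → n . X] }  — shift
  I6: { [X → n X .] }  — reduce
  I7: { [X → D D .] }  — reduce
  I8: { [D → , , .] }  — reduce

No state contains both a complete item and a shift item.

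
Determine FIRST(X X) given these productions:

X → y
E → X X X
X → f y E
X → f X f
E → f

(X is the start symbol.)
FIRST sets of the non-terminals involved (from the grammar, by fixed-point iteration):
  FIRST(X) = { 'f', 'y' }

To compute FIRST(X X), process the symbols left to right:
Symbol X is a non-terminal. Add FIRST(X) \ {ε} = { 'f', 'y' }
X is not nullable (ε ∉ FIRST(X)), so stop here.
FIRST(X X) = { 'f', 'y' }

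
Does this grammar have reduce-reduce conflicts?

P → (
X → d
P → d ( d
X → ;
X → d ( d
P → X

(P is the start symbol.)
Yes — I7: [P → d ( d .] vs [X → d ( d .]

A reduce-reduce conflict occurs when an LR(0) state has two complete items [A → α .] and [B → β .] — both call for a reduction, and with no lookahead the parser cannot choose between them.

Augment with P' → P and build the canonical LR(0) collection (I0 = CLOSURE({[P' → . P]}), then GOTO on every symbol after a dot until no new states appear). It has 8 states:
  I0: { [P → . (], [P → . X], [P → . d ( d], [P' → . P], [X → . ;], [X → . d ( d], [X → . d] }  — shift
  I1: { [P → ( .] }  — reduce
  I2: { [X → ; .] }  — reduce
  I3: { [P' → P .] }  — accept
  I4: { [P → X .] }  — reduce
  I5: { [P → d . ( d], [X → d . ( d], [X → d .] }  — shift, reduce
  I6: { [P → d ( . d], [X → d ( . d] }  — shift
  I7: { [P → d ( d .], [X → d ( d .] }  — 2 reduces

I7 contains complete items [P → d ( d .], [X → d ( d .] — reduce-reduce conflict.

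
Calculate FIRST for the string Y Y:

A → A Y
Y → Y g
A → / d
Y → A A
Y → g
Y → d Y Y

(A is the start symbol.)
FIRST sets of the non-terminals involved (from the grammar, by fixed-point iteration):
  FIRST(Y) = { '/', 'd', 'g' }

To compute FIRST(Y Y), process the symbols left to right:
Symbol Y is a non-terminal. Add FIRST(Y) \ {ε} = { '/', 'd', 'g' }
Y is not nullable (ε ∉ FIRST(Y)), so stop here.
FIRST(Y Y) = { '/', 'd', 'g' }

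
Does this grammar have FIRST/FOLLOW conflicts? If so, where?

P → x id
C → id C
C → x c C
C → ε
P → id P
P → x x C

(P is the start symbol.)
No FIRST/FOLLOW conflicts.

Nullable non-terminals: C.

C: nullable alternative(s) C → ε; FOLLOW(C) = { $ }
  C → id C: FIRST \ {ε} = { 'id' } — disjoint from FOLLOW(C)
  C → x c C: FIRST \ {ε} = { 'x' } — disjoint from FOLLOW(C)
  C → ε: FIRST \ {ε} = { } — this is the only nullable alternative, skip

P has no nullable alternative, so no FIRST/FOLLOW check is needed there.

No FIRST/FOLLOW conflicts found.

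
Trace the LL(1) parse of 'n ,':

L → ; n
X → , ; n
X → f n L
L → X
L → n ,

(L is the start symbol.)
Stack is shown with the top on the left.

Stack  Input  Action
--------------------
L $    n , $  output L → n ,
n , $  n , $  match 'n'
, $    , $    match ','
$      $      accept

The string is accepted.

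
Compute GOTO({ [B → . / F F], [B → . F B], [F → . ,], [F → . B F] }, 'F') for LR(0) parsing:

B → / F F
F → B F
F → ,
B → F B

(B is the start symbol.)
{ [B → . / F F], [B → . F B], [B → F . B], [F → . ,], [F → . B F] }

GOTO(I, 'F') = CLOSURE({ [A → αX.β] : [A → α.Xβ] ∈ I, X = 'F' })

Items with dot before 'F', with the dot advanced:
  [B → . F B] → [B → F . B]
Closure of the advanced items:
  [B → F . B] has the dot before B: add [B → . / F F], [B → . F B]
  [B → . F B] has the dot before F: add [F → . B F], [F → . ,]

GOTO = { [B → . / F F], [B → . F B], [B → F . B], [F → . ,], [F → . B F] }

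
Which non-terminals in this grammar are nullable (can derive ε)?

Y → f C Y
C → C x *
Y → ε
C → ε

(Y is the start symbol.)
ε-productions: Y → ε, C → ε
So Y, C are immediately nullable.
Every non-terminal is now nullable.
Nullable = { 'C', 'Y' }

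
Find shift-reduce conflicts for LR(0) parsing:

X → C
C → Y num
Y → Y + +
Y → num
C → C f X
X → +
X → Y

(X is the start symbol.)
Yes — I2: [X → C .] vs [C → C . f X]; I4: [X → Y .] vs [C → Y . num]

Augment with X' → X and build the canonical LR(0) collection (I0 = CLOSURE({[X' → . X]}), then GOTO on every symbol after a dot until no new states appear). It has 11 states:
  I0: { [C → . C f X], [C → . Y num], [X → . +], [X → . C], [X → . Y], [X' → . X], [Y → . Y + +], [Y → . num] }  — shift
  I1: { [X → + .] }  — reduce
  I2: { [C → C . f X], [X → C .] }  — shift, reduce
  I3: { [X' → X .] }  — accept
  I4: { [C → Y . num], [X → Y .], [Y → Y . + +] }  — shift, reduce
  I5: { [Y → num .] }  — reduce
  I6: { [Y → Y + . +] }  — shift
  I7: { [C → Y num .] }  — reduce
  I8: { [Y → Y + + .] }  — reduce
  I9: { [C → . C f X], [C → . Y num], [C → C f . X], [X → . +], [X → . C], [X → . Y], [Y → . Y + +], [Y → . num] }  — shift
  I10: { [C → C f X .] }  — reduce

I2 contains reduce item [X → C .] and shift item [C → C . f X] — shift-reduce conflict.
I4 contains reduce item [X → Y .] and shift items [C → Y . num], [Y → Y . + +] — shift-reduce conflict.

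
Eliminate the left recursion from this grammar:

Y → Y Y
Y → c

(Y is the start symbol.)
Y → c Y'
Y' → Y Y'
Y' → ε

Y is directly left-recursive. The standard transformation for
  A → A α₁ | ... | A α_m | β₁ | ... | β_n
is
  A  → β₁ A' | ... | β_n A'
  A' → α₁ A' | ... | α_m A' | ε

Y → c becomes Y → c Y'
Y → Y Y becomes Y' → Y Y'
Add Y' → ε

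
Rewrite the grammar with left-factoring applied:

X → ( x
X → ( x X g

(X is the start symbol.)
X → ( x X'
X' → ε
X' → X g

Left-factoring transforms A → αβ₁ | αβ₂ into A → αA' and A' → β₁ | β₂
(α is the longest common prefix among the alternatives). Repeat until
no nonterminal has two alternatives with a common prefix.

Round 1: X has alternatives sharing prefix '( x'. Introduce X': X → ( x X'
  Add: X' → ε
  Add: X' → X g

No remaining common prefixes — done.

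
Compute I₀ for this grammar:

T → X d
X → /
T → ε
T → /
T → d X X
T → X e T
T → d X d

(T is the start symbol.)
{ [T → . /], [T → . X d], [T → . X e T], [T → . d X X], [T → . d X d], [T → .], [T' → . T], [X → . /] }

First, augment the grammar with T' → T
I₀ = CLOSURE({ [T' → . T] }):
  [T' → . T] has the dot before T: add [T → . X d], [T → .], [T → . /], [T → . d X X], [T → . X e T], [T → . d X d]
  [T → . X d] has the dot before X: add [X → . /]
No further items can be added.

I₀ = { [T → . /], [T → . X d], [T → . X e T], [T → . d X X], [T → . d X d], [T → .], [T' → . T], [X → . /] }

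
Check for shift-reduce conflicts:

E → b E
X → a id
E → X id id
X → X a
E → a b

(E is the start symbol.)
No shift-reduce conflicts

A shift-reduce conflict occurs when an LR(0) state has both:
  - a complete (reduce) item [A → α .] (dot at the end), and
  - a shift item [B → β . c γ] (dot before a terminal).

Augment with E' → E and build the canonical LR(0) collection (I0 = CLOSURE({[E' → . E]}), then GOTO on every symbol after a dot until no new states appear). It has 11 states:
  I0: { [E → . X id id], [E → . a b], [E → . b E], [E' → . E], [X → . X a], [X → . a id] }  — shift
  I1: { [E' → E .] }  — accept
  I2: { [E → X . id id], [X → X . a] }  — shift
  I3: { [E → a . b], [X → a . id] }  — shift
  I4: { [E → . X id id], [E → . a b], [E → . b E], [E → b . E], [X → . X a], [X → . a id] }  — shift
  I5: { [E → b E .] }  — reduce
  I6: { [E → a b .] }  — reduce
  I7: { [X → a id .] }  — reduce
  I8: { [X → X a .] }  — reduce
  I9: { [E → X id . id] }  — shift
  I10: { [E → X id id .] }  — reduce

No state contains both a complete item and a shift item.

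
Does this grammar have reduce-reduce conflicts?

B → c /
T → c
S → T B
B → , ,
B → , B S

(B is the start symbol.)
Augment with B' → B and build the canonical LR(0) collection (I0 = CLOSURE({[B' → . B]}), then GOTO on every symbol after a dot until no new states appear). It has 11 states:
  I0: { [B → . , ,], [B → . , B S], [B → . c /], [B' → . B] }  — shift
  I1: { [B → , . ,], [B → , . B S], [B → . , ,], [B → . , B S], [B → . c /] }  — shift
  I2: { [B' → B .] }  — accept
  I3: { [B → c . /] }  — shift
  I4: { [B → c / .] }  — reduce
  I5: { [B → , , .], [B → , . ,], [B → , . B S], [B → . , ,], [B → . , B S], [B → . c /] }  — shift, reduce
  I6: { [B → , B . S], [S → . T B], [T → . c] }  — shift
  I7: { [B → , B S .] }  — reduce
  I8: { [B → . , ,], [B → . , B S], [B → . c /], [S → T . B] }  — shift
  I9: { [T → c .] }  — reduce
  I10: { [S → T B .] }  — reduce

No state contains more than one complete item.

Answer: No reduce-reduce conflicts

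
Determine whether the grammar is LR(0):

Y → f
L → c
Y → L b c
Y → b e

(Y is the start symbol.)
A grammar is LR(0) if no state in the canonical LR(0) collection has:
  - both a shift item (dot before a terminal) and a complete item (shift-reduce conflict), or
  - two or more complete items (reduce-reduce conflict; the accept item [Y' → Y .] counts as a complete item here).

Augment with Y' → Y and build the canonical LR(0) collection (I0 = CLOSURE({[Y' → . Y]}), then GOTO on every symbol after a dot until no new states appear). It has 9 states:
  I0: { [L → . c], [Y → . L b c], [Y → . b e], [Y → . f], [Y' → . Y] }  — shift
  I1: { [Y → L . b c] }  — shift
  I2: { [Y' → Y .] }  — accept
  I3: { [Y → b . e] }  — shift
  I4: { [L → c .] }  — reduce
  I5: { [Y → f .] }  — reduce
  I6: { [Y → b e .] }  — reduce
  I7: { [Y → L b . c] }  — shift
  I8: { [Y → L b c .] }  — reduce

Every state is either a pure shift/goto state or contains exactly one complete item and nothing to shift — no conflicts. The grammar is LR(0).

Answer: Yes, the grammar is LR(0)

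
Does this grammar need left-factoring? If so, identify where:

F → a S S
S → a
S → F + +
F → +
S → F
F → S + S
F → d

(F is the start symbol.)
Yes, S has productions with common prefix 'F'

Left-factoring is needed when two productions for the same non-terminal
share a common prefix on the right-hand side.

Productions for F:
  F → a S S
  F → +
  F → S + S
  F → d
Productions for S:
  S → a
  S → F + +
  S → F

Found common prefix 'F' in productions for S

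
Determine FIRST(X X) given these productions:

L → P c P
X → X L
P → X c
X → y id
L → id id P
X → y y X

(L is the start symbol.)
{ 'y' }

FIRST sets of the non-terminals involved (from the grammar, by fixed-point iteration):
  FIRST(X) = { 'y' }

To compute FIRST(X X), process the symbols left to right:
Symbol X is a non-terminal. Add FIRST(X) \ {ε} = { 'y' }
X is not nullable (ε ∉ FIRST(X)), so stop here.
FIRST(X X) = { 'y' }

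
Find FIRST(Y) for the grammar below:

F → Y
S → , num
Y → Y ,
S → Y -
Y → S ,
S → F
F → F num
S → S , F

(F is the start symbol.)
FIRST sets of the other non-terminals involved (by the same procedure, iterated to a fixed point):
  FIRST(S) = { ',' }

From Y → Y ,:
  - Y is the symbol being defined: contributes nothing new
    Y is not nullable, so stop
From Y → S ,:
  - S is a non-terminal: add FIRST(S) \ {ε} = { ',' }
    S is not nullable, so stop

Collecting: FIRST(Y) = { ',' }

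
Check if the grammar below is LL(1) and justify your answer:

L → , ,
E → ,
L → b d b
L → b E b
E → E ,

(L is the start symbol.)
A grammar is LL(1) if for each non-terminal N with multiple productions, the predict sets of those productions are pairwise disjoint, where PREDICT(N → α) = (FIRST(α) \ {ε}) ∪ (FOLLOW(N) if α ⇒* ε).

Relevant sets:
  FIRST(E) = { ',' }

For L:
  PREDICT(L → ',' ',') = { ',' }
  PREDICT(L → b d b) = { 'b' }
  PREDICT(L → b E b) = { 'b' }
For E:
  PREDICT(E → ',') = { ',' }
  PREDICT(E → E ',') = { ',' }

Conflict found: Predict set conflict for L: { 'b' }
The grammar is NOT LL(1).

Answer: No. Predict set conflict for L: { 'b' }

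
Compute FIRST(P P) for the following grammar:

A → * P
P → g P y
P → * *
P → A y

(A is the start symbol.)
FIRST sets of the non-terminals involved (from the grammar, by fixed-point iteration):
  FIRST(P) = { '*', 'g' }

To compute FIRST(P P), process the symbols left to right:
Symbol P is a non-terminal. Add FIRST(P) \ {ε} = { '*', 'g' }
P is not nullable (ε ∉ FIRST(P)), so stop here.
FIRST(P P) = { '*', 'g' }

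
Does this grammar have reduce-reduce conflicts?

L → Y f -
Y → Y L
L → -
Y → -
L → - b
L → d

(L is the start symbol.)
Yes — I1: [L → - .] vs [Y → - .]

A reduce-reduce conflict occurs when an LR(0) state has two complete items [A → α .] and [B → β .] — both call for a reduction, and with no lookahead the parser cannot choose between them.

Augment with L' → L and build the canonical LR(0) collection (I0 = CLOSURE({[L' → . L]}), then GOTO on every symbol after a dot until no new states appear). It has 9 states:
  I0: { [L → . - b], [L → . -], [L → . Y f -], [L → . d], [L' → . L], [Y → . -], [Y → . Y L] }  — shift
  I1: { [L → - . b], [L → - .], [Y → - .] }  — shift, 2 reduces
  I2: { [L' → L .] }  — accept
  I3: { [L → . - b], [L → . -], [L → . Y f -], [L → . d], [L → Y . f -], [Y → . -], [Y → . Y L], [Y → Y . L] }  — shift
  I4: { [L → d .] }  — reduce
  I5: { [Y → Y L .] }  — reduce
  I6: { [L → Y f . -] }  — shift
  I7: { [L → Y f - .] }  — reduce
  I8: { [L → - b .] }  — reduce

I1 contains complete items [L → - .], [Y → - .] — reduce-reduce conflict.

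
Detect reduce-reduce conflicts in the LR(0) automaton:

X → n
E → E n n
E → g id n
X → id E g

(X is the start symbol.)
No reduce-reduce conflicts

Augment with X' → X and build the canonical LR(0) collection (I0 = CLOSURE({[X' → . X]}), then GOTO on every symbol after a dot until no new states appear). It has 11 states:
  I0: { [X → . id E g], [X → . n], [X' → . X] }  — shift
  I1: { [X' → X .] }  — accept
  I2: { [E → . E n n], [E → . g id n], [X → id . E g] }  — shift
  I3: { [X → n .] }  — reduce
  I4: { [E → E . n n], [X → id E . g] }  — shift
  I5: { [E → g . id n] }  — shift
  I6: { [E → g id . n] }  — shift
  I7: { [E → g id n .] }  — reduce
  I8: { [X → id E g .] }  — reduce
  I9: { [E → E n . n] }  — shift
  I10: { [E → E n n .] }  — reduce

No state contains more than one complete item.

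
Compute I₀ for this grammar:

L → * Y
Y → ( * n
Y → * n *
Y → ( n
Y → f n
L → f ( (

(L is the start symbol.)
{ [L → . * Y], [L → . f ( (], [L' → . L] }

First, augment the grammar with L' → L
I₀ = CLOSURE({ [L' → . L] }):
  [L' → . L] has the dot before L: add [L → . * Y], [L → . f ( (]
No further items can be added.

I₀ = { [L → . * Y], [L → . f ( (], [L' → . L] }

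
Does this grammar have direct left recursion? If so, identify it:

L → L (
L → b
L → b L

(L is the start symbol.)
Yes, L is left-recursive

L → L (: LEFT RECURSIVE (starts with L)
L → b: starts with b
L → b L: starts with b

The grammar has direct left recursion on: L.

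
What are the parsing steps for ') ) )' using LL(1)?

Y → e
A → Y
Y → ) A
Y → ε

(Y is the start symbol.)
LL(1) parsing maintains a stack (initially the start symbol over $) and the input. At each step: if the stack top is a terminal, match it against the current input token; if it is a non-terminal N, replace it with the RHS of M[N, lookahead] (the unique production whose predict set contains the lookahead).

Stack is shown with the top on the left.

Stack  Input    Action
----------------------
Y $    ) ) ) $  output Y → ) A
) A $  ) ) ) $  match ')'
A $    ) ) $    output A → Y
Y $    ) ) $    output Y → ) A
) A $  ) ) $    match ')'
A $    ) $      output A → Y
Y $    ) $      output Y → ) A
) A $  ) $      match ')'
A $    $        output A → Y
Y $    $        output Y → ε
$      $        accept

The string is accepted.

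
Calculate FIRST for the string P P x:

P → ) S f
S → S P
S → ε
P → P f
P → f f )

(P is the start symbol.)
{ ')', 'f' }

FIRST sets of the non-terminals involved (from the grammar, by fixed-point iteration):
  FIRST(P) = { ')', 'f' }

To compute FIRST(P P x), process the symbols left to right:
Symbol P is a non-terminal. Add FIRST(P) \ {ε} = { ')', 'f' }
P is not nullable (ε ∉ FIRST(P)), so stop here.
FIRST(P P x) = { ')', 'f' }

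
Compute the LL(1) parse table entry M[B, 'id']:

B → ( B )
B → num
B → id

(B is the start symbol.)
To find M[B, 'id'], we find productions for B where 'id' is in the predict set (PREDICT(N → α) = (FIRST(α) \ {ε}) ∪ (FOLLOW(N) if α ⇒* ε)).

B → ( B ): PREDICT = { '(' }
B → num: PREDICT = { 'num' }
B → id: PREDICT = { 'id' }
  'id' is in predict set, so this production goes in M[B, 'id']

M[B, 'id'] = B → id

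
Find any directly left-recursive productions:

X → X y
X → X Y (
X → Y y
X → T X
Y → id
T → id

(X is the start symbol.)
Direct left recursion occurs when N → N α for some non-terminal N (the right-hand side begins with the left-hand side itself).

X → X y: LEFT RECURSIVE (starts with X)
X → X Y (: LEFT RECURSIVE (starts with X)
X → Y y: starts with Y
X → T X: starts with T
Y → id: starts with id
T → id: starts with id

The grammar has direct left recursion on: X.

Answer: Yes, X is left-recursive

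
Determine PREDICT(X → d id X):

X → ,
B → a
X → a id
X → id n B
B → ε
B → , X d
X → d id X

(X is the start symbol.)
{ 'd' }

PREDICT(X → d id X) = (FIRST(RHS) \ {ε}) ∪ (FOLLOW(X) if ε ∈ FIRST(RHS), i.e. RHS ⇒* ε)
FIRST(d id X) = { 'd' }
ε ∉ FIRST(d id X), so FOLLOW(X) is not added.
PREDICT(X → d id X) = { 'd' }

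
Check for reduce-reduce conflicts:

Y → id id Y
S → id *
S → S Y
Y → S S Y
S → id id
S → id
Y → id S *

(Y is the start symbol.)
A reduce-reduce conflict occurs when an LR(0) state has two complete items [A → α .] and [B → β .] — both call for a reduction, and with no lookahead the parser cannot choose between them.

Augment with Y' → Y and build the canonical LR(0) collection (I0 = CLOSURE({[Y' → . Y]}), then GOTO on every symbol after a dot until no new states appear). It has 13 states:
  I0: { [S → . S Y], [S → . id *], [S → . id id], [S → . id], [Y → . S S Y], [Y → . id S *], [Y → . id id Y], [Y' → . Y] }  — shift
  I1: { [S → . S Y], [S → . id *], [S → . id id], [S → . id], [S → S . Y], [Y → . S S Y], [Y → . id S *], [Y → . id id Y], [Y → S . S Y] }  — shift
  I2: { [Y' → Y .] }  — accept
  I3: { [S → . S Y], [S → . id *], [S → . id id], [S → . id], [S → id . *], [S → id . id], [S → id .], [Y → id . S *], [Y → id . id Y] }  — shift, reduce
  I4: { [S → id * .] }  — reduce
  I5: { [S → . S Y], [S → . id *], [S → . id id], [S → . id], [S → S . Y], [Y → . S S Y], [Y → . id S *], [Y → . id id Y], [Y → id S . *] }  — shift
  I6: { [S → . S Y], [S → . id *], [S → . id id], [S → . id], [S → id . *], [S → id . id], [S → id .], [S → id id .], [Y → . S S Y], [Y → . id S *], [Y → . id id Y], [Y → id id . Y] }  — shift, 2 reduces
  I7: { [Y → id id Y .] }  — reduce
  I8: { [S → . S Y], [S → . id *], [S → . id id], [S → . id], [S → id . *], [S → id . id], [S → id .], [S → id id .], [Y → id . S *], [Y → id . id Y] }  — shift, 2 reduces
  I9: { [Y → id S * .] }  — reduce
  I10: { [S → S Y .] }  — reduce
  I11: { [S → . S Y], [S → . id *], [S → . id id], [S → . id], [S → S . Y], [Y → . S S Y], [Y → . id S *], [Y → . id id Y], [Y → S . S Y], [Y → S S . Y] }  — shift
  I12: { [S → S Y .], [Y → S S Y .] }  — 2 reduces

I6 contains complete items [S → id .], [S → id id .] — reduce-reduce conflict.
I8 contains complete items [S → id .], [S → id id .] — reduce-reduce conflict.
I12 contains complete items [S → S Y .], [Y → S S Y .] — reduce-reduce conflict.

Answer: Yes — I6: [S → id .] vs [S → id id .]; I8: [S → id .] vs [S → id id .]; I12: [S → S Y .] vs [Y → S S Y .]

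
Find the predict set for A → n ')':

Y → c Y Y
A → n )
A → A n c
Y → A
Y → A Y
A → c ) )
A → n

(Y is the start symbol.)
PREDICT(A → n ')') = (FIRST(RHS) \ {ε}) ∪ (FOLLOW(A) if ε ∈ FIRST(RHS), i.e. RHS ⇒* ε)
FIRST(n ')') = { 'n' }
ε ∉ FIRST(n ')'), so FOLLOW(A) is not added.
PREDICT(A → n ')') = { 'n' }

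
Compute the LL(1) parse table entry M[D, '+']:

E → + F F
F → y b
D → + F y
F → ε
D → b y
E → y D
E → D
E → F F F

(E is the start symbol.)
D → + F y

To find M[D, '+'], we find productions for D where '+' is in the predict set (PREDICT(N → α) = (FIRST(α) \ {ε}) ∪ (FOLLOW(N) if α ⇒* ε)).

D → + F y: PREDICT = { '+' }
  '+' is in predict set, so this production goes in M[D, '+']
D → b y: PREDICT = { 'b' }

M[D, '+'] = D → + F y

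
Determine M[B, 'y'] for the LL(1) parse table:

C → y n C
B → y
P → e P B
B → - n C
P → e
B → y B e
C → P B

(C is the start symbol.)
B → y, B → y B e

To find M[B, 'y'], we find productions for B where 'y' is in the predict set (PREDICT(N → α) = (FIRST(α) \ {ε}) ∪ (FOLLOW(N) if α ⇒* ε)).

B → y: PREDICT = { 'y' }
  'y' is in predict set, so this production goes in M[B, 'y']
B → - n C: PREDICT = { '-' }
B → y B e: PREDICT = { 'y' }
  'y' is in predict set, so this production goes in M[B, 'y']

M[B, 'y'] = B → y, B → y B e  (a multiply-defined cell — the grammar is not LL(1))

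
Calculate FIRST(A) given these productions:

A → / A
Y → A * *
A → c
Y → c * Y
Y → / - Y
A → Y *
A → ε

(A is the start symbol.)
To compute FIRST(A), examine every production with A on the left-hand side, reading each right-hand side left to right until a non-nullable symbol is reached.

FIRST sets of the other non-terminals involved (by the same procedure, iterated to a fixed point):
  FIRST(Y) = { '*', '/', 'c' }

From A → / A:
  - '/' is a terminal: add '/' and stop
From A → c:
  - c is a terminal: add 'c' and stop
From A → Y *:
  - Y is a non-terminal: add FIRST(Y) \ {ε} = { '*', '/', 'c' }
    Y is not nullable, so stop
From A → ε:
  - ε-production, so ε ∈ FIRST(A)

Collecting: FIRST(A) = { '*', '/', 'c', ε }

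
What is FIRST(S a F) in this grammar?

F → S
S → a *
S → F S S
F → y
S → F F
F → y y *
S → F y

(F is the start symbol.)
{ 'a', 'y' }

FIRST sets of the non-terminals involved (from the grammar, by fixed-point iteration):
  FIRST(S) = { 'a', 'y' }

To compute FIRST(S a F), process the symbols left to right:
Symbol S is a non-terminal. Add FIRST(S) \ {ε} = { 'a', 'y' }
S is not nullable (ε ∉ FIRST(S)), so stop here.
FIRST(S a F) = { 'a', 'y' }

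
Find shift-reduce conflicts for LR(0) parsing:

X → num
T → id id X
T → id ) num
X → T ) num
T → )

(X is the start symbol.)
No shift-reduce conflicts

A shift-reduce conflict occurs when an LR(0) state has both:
  - a complete (reduce) item [A → α .] (dot at the end), and
  - a shift item [B → β . c γ] (dot before a terminal).

Augment with X' → X and build the canonical LR(0) collection (I0 = CLOSURE({[X' → . X]}), then GOTO on every symbol after a dot until no new states appear). It has 12 states:
  I0: { [T → . )], [T → . id ) num], [T → . id id X], [X → . T ) num], [X → . num], [X' → . X] }  — shift
  I1: { [T → ) .] }  — reduce
  I2: { [X → T . ) num] }  — shift
  I3: { [X' → X .] }  — accept
  I4: { [T → id . ) num], [T → id . id X] }  — shift
  I5: { [X → num .] }  — reduce
  I6: { [T → id ) . num] }  — shift
  I7: { [T → . )], [T → . id ) num], [T → . id id X], [T → id id . X], [X → . T ) num], [X → . num] }  — shift
  I8: { [T → id id X .] }  — reduce
  I9: { [T → id ) num .] }  — reduce
  I10: { [X → T ) . num] }  — shift
  I11: { [X → T ) num .] }  — reduce

No state contains both a complete item and a shift item.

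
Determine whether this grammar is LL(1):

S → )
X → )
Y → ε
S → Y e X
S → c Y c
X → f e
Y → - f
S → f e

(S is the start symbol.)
Yes, the grammar is LL(1).

A grammar is LL(1) if for each non-terminal N with multiple productions, the predict sets of those productions are pairwise disjoint, where PREDICT(N → α) = (FIRST(α) \ {ε}) ∪ (FOLLOW(N) if α ⇒* ε).

Relevant sets:
  FIRST(Y) = { '-', ε }
  FOLLOW(Y) = { 'c', 'e' }

For S:
  PREDICT(S → ')') = { ')' }
  PREDICT(S → Y e X) = { '-', 'e' }
  PREDICT(S → c Y c) = { 'c' }
  PREDICT(S → f e) = { 'f' }
For X:
  PREDICT(X → ')') = { ')' }
  PREDICT(X → f e) = { 'f' }
For Y:
  PREDICT(Y → ε) = { 'c', 'e' }
  PREDICT(Y → '-' f) = { '-' }

All predict sets are disjoint. The grammar IS LL(1).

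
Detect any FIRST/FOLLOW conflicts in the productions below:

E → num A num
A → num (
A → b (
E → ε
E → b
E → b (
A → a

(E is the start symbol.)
No FIRST/FOLLOW conflicts.

A FIRST/FOLLOW conflict occurs when a non-terminal N has a nullable alternative N → β (β ⇒* ε) and another alternative N → α with FIRST(α) ∩ FOLLOW(N) ≠ ∅: on such a lookahead the parser cannot decide between expanding α and letting N vanish via β.

Nullable non-terminals: E.

E: nullable alternative(s) E → ε; FOLLOW(E) = { $ }
  E → num A num: FIRST \ {ε} = { 'num' } — disjoint from FOLLOW(E)
  E → ε: FIRST \ {ε} = { } — this is the only nullable alternative, skip
  E → b: FIRST \ {ε} = { 'b' } — disjoint from FOLLOW(E)
  E → b (: FIRST \ {ε} = { 'b' } — disjoint from FOLLOW(E)

A has no nullable alternative, so no FIRST/FOLLOW check is needed there.

No FIRST/FOLLOW conflicts found.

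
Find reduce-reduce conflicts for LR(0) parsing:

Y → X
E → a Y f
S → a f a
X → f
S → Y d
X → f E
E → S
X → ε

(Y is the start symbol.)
Yes — I3: [X → .] vs [X → f .]; I9: [X → .] vs [X → f .]; I10: [S → a f a .] vs [X → .]

Augment with Y' → Y and build the canonical LR(0) collection (I0 = CLOSURE({[Y' → . Y]}), then GOTO on every symbol after a dot until no new states appear). It has 13 states:
  I0: { [X → . f E], [X → . f], [X → .], [Y → . X], [Y' → . Y] }  — shift, reduce
  I1: { [Y → X .] }  — reduce
  I2: { [Y' → Y .] }  — accept
  I3: { [E → . S], [E → . a Y f], [S → . Y d], [S → . a f a], [X → . f E], [X → . f], [X → .], [X → f . E], [X → f .], [Y → . X] }  — shift, 2 reduces
  I4: { [X → f E .] }  — reduce
  I5: { [E → S .] }  — reduce
  I6: { [S → Y . d] }  — shift
  I7: { [E → a . Y f], [S → a . f a], [X → . f E], [X → . f], [X → .], [Y → . X] }  — shift, reduce
  I8: { [E → a Y . f] }  — shift
  I9: { [E → . S], [E → . a Y f], [S → . Y d], [S → . a f a], [S → a f . a], [X → . f E], [X → . f], [X → .], [X → f . E], [X → f .], [Y → . X] }  — shift, 2 reduces
  I10: { [E → a . Y f], [S → a . f a], [S → a f a .], [X → . f E], [X → . f], [X → .], [Y → . X] }  — shift, 2 reduces
  I11: { [E → a Y f .] }  — reduce
  I12: { [S → Y d .] }  — reduce

I3 contains complete items [X → .], [X → f .] — reduce-reduce conflict.
I9 contains complete items [X → .], [X → f .] — reduce-reduce conflict.
I10 contains complete items [S → a f a .], [X → .] — reduce-reduce conflict.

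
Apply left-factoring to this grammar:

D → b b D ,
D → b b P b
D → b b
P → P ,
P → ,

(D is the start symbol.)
Left-factoring transforms A → αβ₁ | αβ₂ into A → αA' and A' → β₁ | β₂
(α is the longest common prefix among the alternatives). Repeat until
no nonterminal has two alternatives with a common prefix.

Round 1: D has alternatives sharing prefix 'b b'. Introduce D': D → b b D'
  Add: D' → D ,
  Add: D' → P b
  Add: D' → ε

No remaining common prefixes — done.

Resulting grammar:
D → b b D'
D' → D ,
D' → P b
D' → ε
P → P ,
P → ,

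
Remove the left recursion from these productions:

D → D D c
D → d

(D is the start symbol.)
D → d D'
D' → D c D'
D' → ε

D is directly left-recursive. The standard transformation for
  A → A α₁ | ... | A α_m | β₁ | ... | β_n
is
  A  → β₁ A' | ... | β_n A'
  A' → α₁ A' | ... | α_m A' | ε

D → d becomes D → d D'
D → D D c becomes D' → D c D'
Add D' → ε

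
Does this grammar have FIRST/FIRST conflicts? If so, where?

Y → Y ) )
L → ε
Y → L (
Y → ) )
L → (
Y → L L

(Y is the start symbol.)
FIRST sets of the non-terminals at (or reachable through a nullable prefix from) the front of some alternative:
  FIRST(Y) = { '(', ')', ε }
  FIRST(L) = { '(', ε }

Productions for Y:
  Y → Y ) ): FIRST = { '(', ')' }
  Y → L (: FIRST = { '(' }
  Y → ) ): FIRST = { ')' }
  Y → L L: FIRST = { '(', ε }
Productions for L:
  L → ε: FIRST = { ε }
  L → (: FIRST = { '(' }

Conflict for Y: Y → Y ) ) and Y → L (
  Overlap: { '(' }
Conflict for Y: Y → Y ) ) and Y → ) )
  Overlap: { ')' }
Conflict for Y: Y → Y ) ) and Y → L L
  Overlap: { '(' }
Conflict for Y: Y → L ( and Y → L L
  Overlap: { '(' }

Answer: Yes. Y → Y ')' ')' / Y → L '(' on { '(' }; Y → Y ')' ')' / Y → ')' ')' on { ')' }; Y → Y ')' ')' / Y → L L on { '(' }; Y → L '(' / Y → L L on { '(' }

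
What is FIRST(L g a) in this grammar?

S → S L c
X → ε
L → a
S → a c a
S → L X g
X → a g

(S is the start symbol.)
{ 'a' }

FIRST sets of the non-terminals involved (from the grammar, by fixed-point iteration):
  FIRST(L) = { 'a' }

To compute FIRST(L g a), process the symbols left to right:
Symbol L is a non-terminal. Add FIRST(L) \ {ε} = { 'a' }
L is not nullable (ε ∉ FIRST(L)), so stop here.
FIRST(L g a) = { 'a' }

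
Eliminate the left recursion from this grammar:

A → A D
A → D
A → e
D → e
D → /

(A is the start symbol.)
A is directly left-recursive. The standard transformation for
  A → A α₁ | ... | A α_m | β₁ | ... | β_n
is
  A  → β₁ A' | ... | β_n A'
  A' → α₁ A' | ... | α_m A' | ε

A → D becomes A → D A'
A → e becomes A → e A'
A → A D becomes A' → D A'
Add A' → ε

Productions for other non-terminals are unchanged:
  D → e
  D → /

Resulting grammar:
A → D A'
A → e A'
A' → D A'
A' → ε
D → e
D → /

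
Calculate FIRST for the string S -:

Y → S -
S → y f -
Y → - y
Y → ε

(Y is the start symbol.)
FIRST sets of the non-terminals involved (from the grammar, by fixed-point iteration):
  FIRST(S) = { 'y' }

To compute FIRST(S -), process the symbols left to right:
Symbol S is a non-terminal. Add FIRST(S) \ {ε} = { 'y' }
S is not nullable (ε ∉ FIRST(S)), so stop here.
FIRST(S -) = { 'y' }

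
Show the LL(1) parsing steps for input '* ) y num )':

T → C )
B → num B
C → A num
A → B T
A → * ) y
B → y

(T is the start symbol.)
LL(1) parsing maintains a stack (initially the start symbol over $) and the input. At each step: if the stack top is a terminal, match it against the current input token; if it is a non-terminal N, replace it with the RHS of M[N, lookahead] (the unique production whose predict set contains the lookahead).

Stack is shown with the top on the left.

Stack          Input          Action
------------------------------------
T $            * ) y num ) $  output T → C )
C ) $          * ) y num ) $  output C → A num
A num ) $      * ) y num ) $  output A → * ) y
* ) y num ) $  * ) y num ) $  match '*'
) y num ) $    ) y num ) $    match ')'
y num ) $      y num ) $      match 'y'
num ) $        num ) $        match 'num'
) $            ) $            match ')'
$              $              accept

The string is accepted.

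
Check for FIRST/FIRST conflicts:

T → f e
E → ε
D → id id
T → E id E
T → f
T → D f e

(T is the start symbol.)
A FIRST/FIRST conflict occurs when two productions N → α and N → β for the same non-terminal have FIRST(α) ∩ FIRST(β) ≠ ∅ (with ε ∈ FIRST of a nullable right-hand side, so two nullable alternatives also conflict).

FIRST sets of the non-terminals at (or reachable through a nullable prefix from) the front of some alternative:
  FIRST(E) = { ε }
  FIRST(D) = { 'id' }

Productions for T:
  T → f e: FIRST = { 'f' }
  T → E id E: FIRST = { 'id' }
  T → f: FIRST = { 'f' }
  T → D f e: FIRST = { 'id' }
E, D have only one production, so no FIRST/FIRST conflict is possible there.

Conflict for T: T → f e and T → f
  Overlap: { 'f' }
Conflict for T: T → E id E and T → D f e
  Overlap: { 'id' }

Answer: Yes. T → f e / T → f on { 'f' }; T → E id E / T → D f e on { 'id' }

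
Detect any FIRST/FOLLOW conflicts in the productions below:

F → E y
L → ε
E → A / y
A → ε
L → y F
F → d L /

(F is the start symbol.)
No FIRST/FOLLOW conflicts.

A FIRST/FOLLOW conflict occurs when a non-terminal N has a nullable alternative N → β (β ⇒* ε) and another alternative N → α with FIRST(α) ∩ FOLLOW(N) ≠ ∅: on such a lookahead the parser cannot decide between expanding α and letting N vanish via β.

Nullable non-terminals: A, L.
A has a nullable alternative but only one production, so nothing to check.

L: nullable alternative(s) L → ε; FOLLOW(L) = { '/' }
  L → ε: FIRST \ {ε} = { } — this is the only nullable alternative, skip
  L → y F: FIRST \ {ε} = { 'y' } — disjoint from FOLLOW(L)

E, F have no nullable alternative, so no FIRST/FOLLOW check is needed there.

No FIRST/FOLLOW conflicts found.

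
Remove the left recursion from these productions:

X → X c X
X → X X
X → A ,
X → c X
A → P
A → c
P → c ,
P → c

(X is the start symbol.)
X is directly left-recursive. The standard transformation for
  A → A α₁ | ... | A α_m | β₁ | ... | β_n
is
  A  → β₁ A' | ... | β_n A'
  A' → α₁ A' | ... | α_m A' | ε

X → A , becomes X → A , X'
X → c X becomes X → c X X'
X → X c X becomes X' → c X X'
X → X X becomes X' → X X'
Add X' → ε

Productions for other non-terminals are unchanged:
  A → P
  A → c
  P → c ,
  P → c

Resulting grammar:
X → A , X'
X → c X X'
X' → c X X'
X' → X X'
X' → ε
A → P
A → c
P → c ,
P → c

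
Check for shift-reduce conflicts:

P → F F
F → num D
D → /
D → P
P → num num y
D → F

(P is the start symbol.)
Augment with P' → P and build the canonical LR(0) collection (I0 = CLOSURE({[P' → . P]}), then GOTO on every symbol after a dot until no new states appear). It has 12 states:
  I0: { [F → . num D], [P → . F F], [P → . num num y], [P' → . P] }  — shift
  I1: { [F → . num D], [P → F . F] }  — shift
  I2: { [P' → P .] }  — accept
  I3: { [D → . /], [D → . F], [D → . P], [F → . num D], [F → num . D], [P → . F F], [P → . num num y], [P → num . num y] }  — shift
  I4: { [D → / .] }  — reduce
  I5: { [F → num D .] }  — reduce
  I6: { [D → F .], [F → . num D], [P → F . F] }  — shift, reduce
  I7: { [D → P .] }  — reduce
  I8: { [D → . /], [D → . F], [D → . P], [F → . num D], [F → num . D], [P → . F F], [P → . num num y], [P → num . num y], [P → num num . y] }  — shift
  I9: { [P → num num y .] }  — reduce
  I10: { [P → F F .] }  — reduce
  I11: { [D → . /], [D → . F], [D → . P], [F → . num D], [F → num . D], [P → . F F], [P → . num num y] }  — shift

I6 contains reduce item [D → F .] and shift item [F → . num D] — shift-reduce conflict.

Answer: Yes — I6: [D → F .] vs [F → . num D]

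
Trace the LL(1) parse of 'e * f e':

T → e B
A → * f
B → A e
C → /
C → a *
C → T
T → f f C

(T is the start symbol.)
LL(1) parsing maintains a stack (initially the start symbol over $) and the input. At each step: if the stack top is a terminal, match it against the current input token; if it is a non-terminal N, replace it with the RHS of M[N, lookahead] (the unique production whose predict set contains the lookahead).

Stack is shown with the top on the left.

Stack    Input      Action
--------------------------
T $      e * f e $  output T → e B
e B $    e * f e $  match 'e'
B $      * f e $    output B → A e
A e $    * f e $    output A → * f
* f e $  * f e $    match '*'
f e $    f e $      match 'f'
e $      e $        match 'e'
$        $          accept

The string is accepted.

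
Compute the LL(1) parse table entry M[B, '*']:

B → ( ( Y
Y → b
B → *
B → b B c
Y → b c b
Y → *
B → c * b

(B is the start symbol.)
B → *

To find M[B, '*'], we find productions for B where '*' is in the predict set (PREDICT(N → α) = (FIRST(α) \ {ε}) ∪ (FOLLOW(N) if α ⇒* ε)).

B → ( ( Y: PREDICT = { '(' }
B → *: PREDICT = { '*' }
  '*' is in predict set, so this production goes in M[B, '*']
B → b B c: PREDICT = { 'b' }
B → c * b: PREDICT = { 'c' }

M[B, '*'] = B → *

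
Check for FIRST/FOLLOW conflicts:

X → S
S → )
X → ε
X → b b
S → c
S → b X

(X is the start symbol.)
No FIRST/FOLLOW conflicts.

A FIRST/FOLLOW conflict occurs when a non-terminal N has a nullable alternative N → β (β ⇒* ε) and another alternative N → α with FIRST(α) ∩ FOLLOW(N) ≠ ∅: on such a lookahead the parser cannot decide between expanding α and letting N vanish via β.

Nullable non-terminals: X.
FIRST sets used below: FIRST(S) = { ')', 'b', 'c' }

X: nullable alternative(s) X → ε; FOLLOW(X) = { $ }
  X → S: FIRST \ {ε} = { ')', 'b', 'c' } — disjoint from FOLLOW(X)
  X → ε: FIRST \ {ε} = { } — this is the only nullable alternative, skip
  X → b b: FIRST \ {ε} = { 'b' } — disjoint from FOLLOW(X)

S has no nullable alternative, so no FIRST/FOLLOW check is needed there.

No FIRST/FOLLOW conflicts found.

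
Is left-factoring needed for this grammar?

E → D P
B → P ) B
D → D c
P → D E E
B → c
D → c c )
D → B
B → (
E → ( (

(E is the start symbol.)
Left-factoring is needed when two productions for the same non-terminal
share a common prefix on the right-hand side.

Productions for E:
  E → D P
  E → ( (
Productions for B:
  B → P ) B
  B → c
  B → (
Productions for D:
  D → D c
  D → c c )
  D → B

No common prefixes found.

Answer: No, left-factoring is not needed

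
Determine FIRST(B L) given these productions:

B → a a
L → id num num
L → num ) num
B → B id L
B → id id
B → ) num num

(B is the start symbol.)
{ ')', 'a', 'id' }

FIRST sets of the non-terminals involved (from the grammar, by fixed-point iteration):
  FIRST(B) = { ')', 'a', 'id' }

To compute FIRST(B L), process the symbols left to right:
Symbol B is a non-terminal. Add FIRST(B) \ {ε} = { ')', 'a', 'id' }
B is not nullable (ε ∉ FIRST(B)), so stop here.
FIRST(B L) = { ')', 'a', 'id' }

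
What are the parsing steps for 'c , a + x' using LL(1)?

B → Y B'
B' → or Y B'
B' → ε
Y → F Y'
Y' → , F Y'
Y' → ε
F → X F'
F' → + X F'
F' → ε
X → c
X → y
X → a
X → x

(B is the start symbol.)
LL(1) parsing maintains a stack (initially the start symbol over $) and the input. At each step: if the stack top is a terminal, match it against the current input token; if it is a non-terminal N, replace it with the RHS of M[N, lookahead] (the unique production whose predict set contains the lookahead).

Stack is shown with the top on the left.

Stack           Input        Action
-----------------------------------
B $             c , a + x $  output B → Y B'
Y B' $          c , a + x $  output Y → F Y'
F Y' B' $       c , a + x $  output F → X F'
X F' Y' B' $    c , a + x $  output X → c
c F' Y' B' $    c , a + x $  match 'c'
F' Y' B' $      , a + x $    output F' → ε
Y' B' $         , a + x $    output Y' → , F Y'
, F Y' B' $     , a + x $    match ','
F Y' B' $       a + x $      output F → X F'
X F' Y' B' $    a + x $      output X → a
a F' Y' B' $    a + x $      match 'a'
F' Y' B' $      + x $        output F' → + X F'
+ X F' Y' B' $  + x $        match '+'
X F' Y' B' $    x $          output X → x
x F' Y' B' $    x $          match 'x'
F' Y' B' $      $            output F' → ε
Y' B' $         $            output Y' → ε
B' $            $            output B' → ε
$               $            accept

The string is accepted.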